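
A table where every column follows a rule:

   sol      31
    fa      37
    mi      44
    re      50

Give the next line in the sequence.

do  57

Note — runs backward through the solfège scale do→ti: sol, fa, mi, re → do.
Second component goes 31, 37, 44, 50 → 57 (alternating steps +6, +7, +6, +7, …).
Putting it together: do  57.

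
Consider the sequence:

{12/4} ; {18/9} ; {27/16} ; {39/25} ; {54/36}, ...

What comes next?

{72/49}

For the first component, differences are 6, 9, 12, … (increasing by 3 each time): 12, 18, 27, 39, 54 → 72.
Second component: perfect squares: 2², 3², 4², …, so 4, 9, 16, 25, 36 → 49.
Combining the parts gives {72/49}.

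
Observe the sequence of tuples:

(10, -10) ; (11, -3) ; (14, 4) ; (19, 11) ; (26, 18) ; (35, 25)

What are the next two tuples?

First component goes 10, 11, 14, 19, 26, 35 → 46 → 59 (differences are 1, 3, 5, … (increasing by 2 each time)).
For the second component, +7 each step: -10, -3, 4, 11, 18, 25 → 32 → 39.
So the next two tuples are (46, 32) and (59, 39).

(46, 32), (59, 39)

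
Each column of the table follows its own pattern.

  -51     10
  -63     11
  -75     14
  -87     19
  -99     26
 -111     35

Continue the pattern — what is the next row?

-123  46

First component: −12 each step; -51, -63, -75, -87, -99, -111 → -123.
Second component: 10, 11, 14, 19, 26, 35 → 46 (differences are 1, 3, 5, … (increasing by 2 each time)).
So the next row is -123  46.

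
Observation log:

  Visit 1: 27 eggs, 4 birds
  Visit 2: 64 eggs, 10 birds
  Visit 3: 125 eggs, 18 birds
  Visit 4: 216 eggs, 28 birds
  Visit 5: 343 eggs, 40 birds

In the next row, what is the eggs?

For the eggs, perfect cubes: 3³, 4³, 5³, …: 27, 64, 125, 216, 343 → 512.

512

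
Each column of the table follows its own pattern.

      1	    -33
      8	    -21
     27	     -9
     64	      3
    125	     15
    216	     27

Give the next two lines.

First component: perfect cubes: 1³, 2³, 3³, …, so 1, 8, 27, 64, 125, 216 → 343 → 512.
Second component: +12 each step, so -33, -21, -9, 3, 15, 27 → 39 → 51.
So the next two lines are 343  39 and 512  51.

343  39; 512  51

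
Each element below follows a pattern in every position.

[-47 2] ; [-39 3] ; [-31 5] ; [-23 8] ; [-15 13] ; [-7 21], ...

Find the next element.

[1 34]

First slot — +8 each step: -47, -39, -31, -23, -15, -7 → 1.
Second slot goes 2, 3, 5, 8, 13, 21 → 34 (each term is the sum of the two before it).
Putting it together: [1 34].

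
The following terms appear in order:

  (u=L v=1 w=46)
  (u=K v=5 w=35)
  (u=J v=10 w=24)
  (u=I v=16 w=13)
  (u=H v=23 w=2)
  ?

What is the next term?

(u=G v=31 w=-9)

U — letters move back 1 place in the alphabet: L, K, J, I, H → G.
V goes 1, 5, 10, 16, 23 → 31 (differences are 4, 5, 6, … (increasing by 1 each time)).
W — −11 each step: 46, 35, 24, 13, 2 → -9.
Putting it together: (u=G v=31 w=-9).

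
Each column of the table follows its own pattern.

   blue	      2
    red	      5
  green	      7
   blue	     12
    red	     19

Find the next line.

Colour: repeats blue → red → green, so blue, red, green, blue, red → green.
Second component goes 2, 5, 7, 12, 19 → 31 (each term is the sum of the two before it).
So the next line is green  31.

green  31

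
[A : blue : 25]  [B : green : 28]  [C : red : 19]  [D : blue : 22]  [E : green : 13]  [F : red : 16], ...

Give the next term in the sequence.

[G : blue : 7]

Letter: A, B, C, D, E, F → G (letters move forward 1 place in the alphabet).
Colour: blue, green, red, blue, green, red → blue (repeats blue → green → red).
Third part goes 25, 28, 19, 22, 13, 16 → 7 (alternating steps +3, −9, +3, −9, …).
Putting it together: [G : blue : 7].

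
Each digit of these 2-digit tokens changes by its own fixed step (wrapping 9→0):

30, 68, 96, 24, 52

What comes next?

First digit — +3 each step, mod 10: 3, 6, 9, 2, 5 → 8.
Second digit: −2 each step, mod 10; 0, 8, 6, 4, 2 → 0.
Putting it together: 80.

80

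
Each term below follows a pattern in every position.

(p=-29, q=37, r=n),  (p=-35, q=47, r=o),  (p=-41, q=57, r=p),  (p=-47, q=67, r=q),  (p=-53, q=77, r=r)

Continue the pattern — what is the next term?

P goes -29, -35, -41, -47, -53 → -59 (−6 each step).
Q: 37, 47, 57, 67, 77 → 87 (+10 each step).
R: letters move forward 1 place in the alphabet, so n, o, p, q, r → s.
Combining the parts gives (p=-59, q=87, r=s).

(p=-59, q=87, r=s)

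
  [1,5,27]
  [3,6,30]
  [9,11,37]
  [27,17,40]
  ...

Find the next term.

[81,28,47]

For the first coordinate, ×3 each step: 1, 3, 9, 27 → 81.
Second coordinate: each term is the sum of the two before it; 5, 6, 11, 17 → 28.
Third coordinate — alternating steps +3, +7, +3, +7, …: 27, 30, 37, 40 → 47.
Combining the parts gives [81,28,47].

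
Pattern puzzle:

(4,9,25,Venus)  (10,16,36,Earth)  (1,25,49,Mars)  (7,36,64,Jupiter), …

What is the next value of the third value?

First value: 4, 10, 1, 7 → -2 (alternating steps +6, −9, +6, −9, …).
Second value: perfect squares: 3², 4², 5², …; 9, 16, 25, 36 → 49.
Third value: perfect squares: 5², 6², 7², …, so 25, 36, 49, 64 → 81.
Planet goes Venus, Earth, Mars, Jupiter → Saturn (runs through the planets Mercury→Neptune).

81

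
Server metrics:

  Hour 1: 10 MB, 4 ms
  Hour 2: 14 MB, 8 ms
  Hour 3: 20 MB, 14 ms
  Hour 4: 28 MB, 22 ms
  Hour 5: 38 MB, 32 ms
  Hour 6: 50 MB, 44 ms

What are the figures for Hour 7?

MB goes 10, 14, 20, 28, 38, 50 → 64 (differences are 4, 6, 8, … (increasing by 2 each time)).
For the ms, always 6 less than the MB: 4, 8, 14, 22, 32, 44 → 58.
Combining the parts gives 64 MB, 58 ms.

64 MB, 58 ms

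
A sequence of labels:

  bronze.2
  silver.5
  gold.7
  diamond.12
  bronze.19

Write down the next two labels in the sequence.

Rank: repeats bronze → silver → gold → diamond, so bronze, silver, gold, diamond, bronze → silver → gold.
Second component: 2, 5, 7, 12, 19 → 31 → 50 (each term is the sum of the two before it).
Putting the parts together: silver.31 and then gold.50.

silver.31 then gold.50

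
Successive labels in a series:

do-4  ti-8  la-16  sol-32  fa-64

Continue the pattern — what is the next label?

Note: do, ti, la, sol, fa → mi (runs backward through the solfège scale do→ti).
Second component: ×2 each step, so 4, 8, 16, 32, 64 → 128.
Putting it together: mi-128.

mi-128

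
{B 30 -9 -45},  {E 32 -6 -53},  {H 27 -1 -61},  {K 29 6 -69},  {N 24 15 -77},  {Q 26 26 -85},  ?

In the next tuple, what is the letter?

Letter: letters move forward 3 places in the alphabet, so B, E, H, K, N, Q → T.

T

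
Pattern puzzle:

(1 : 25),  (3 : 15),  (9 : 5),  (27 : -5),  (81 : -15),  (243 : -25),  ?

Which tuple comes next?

For the first slot, ×3 each step: 1, 3, 9, 27, 81, 243 → 729.
Second slot: −10 each step, so 25, 15, 5, -5, -15, -25 → -35.
Combining the parts gives (729 : -35).

(729 : -35)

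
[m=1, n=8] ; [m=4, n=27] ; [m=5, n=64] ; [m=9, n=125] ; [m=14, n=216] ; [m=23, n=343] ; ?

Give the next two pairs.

[m=37, n=512], [m=60, n=729]

M: 1, 4, 5, 9, 14, 23 → 37 → 60 (each term is the sum of the two before it).
N: perfect cubes: 2³, 3³, 4³, …; 8, 27, 64, 125, 216, 343 → 512 → 729.
Putting the parts together: [m=37, n=512] and then [m=60, n=729].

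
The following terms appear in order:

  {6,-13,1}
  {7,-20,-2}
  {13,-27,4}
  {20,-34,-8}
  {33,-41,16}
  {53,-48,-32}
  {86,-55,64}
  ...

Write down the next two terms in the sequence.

{139,-62,-128}, {225,-69,256}

For the first slot, each term is the sum of the two before it: 6, 7, 13, 20, 33, 53, 86 → 139 → 225.
Second slot: −7 each step, so -13, -20, -27, -34, -41, -48, -55 → -62 → -69.
Third slot: ×(-2) each step; 1, -2, 4, -8, 16, -32, 64 → -128 → 256.
So the next two terms are {139,-62,-128} and {225,-69,256}.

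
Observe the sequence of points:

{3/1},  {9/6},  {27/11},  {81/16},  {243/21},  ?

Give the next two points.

First part: ×3 each step; 3, 9, 27, 81, 243 → 729 → 2187.
Second part: 1, 6, 11, 16, 21 → 26 → 31 (+5 each step).
Putting the parts together: {729/26} and then {2187/31}.

{729/26}, {2187/31}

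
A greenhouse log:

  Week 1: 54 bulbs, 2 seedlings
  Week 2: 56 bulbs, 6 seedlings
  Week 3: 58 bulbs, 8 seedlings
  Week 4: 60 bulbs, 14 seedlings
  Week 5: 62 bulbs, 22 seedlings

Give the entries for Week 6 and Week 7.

Bulbs goes 54, 56, 58, 60, 62 → 64 → 66 (+2 each step).
Seedlings: 2, 6, 8, 14, 22 → 36 → 58 (each term is the sum of the two before it).
Putting the parts together: 64 bulbs, 36 seedlings and then 66 bulbs, 58 seedlings.

64 bulbs, 36 seedlings; 66 bulbs, 58 seedlings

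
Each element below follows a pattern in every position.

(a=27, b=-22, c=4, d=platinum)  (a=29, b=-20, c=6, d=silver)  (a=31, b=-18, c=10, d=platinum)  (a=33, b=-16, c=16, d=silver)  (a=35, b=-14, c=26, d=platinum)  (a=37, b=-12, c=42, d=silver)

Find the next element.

A: 27, 29, 31, 33, 35, 37 → 39 (+2 each step).
B goes -22, -20, -18, -16, -14, -12 → -10 (+2 each step).
C goes 4, 6, 10, 16, 26, 42 → 68 (each term is the sum of the two before it).
D — alternates platinum ↔ silver: platinum, silver, platinum, silver, platinum, silver → platinum.
So the next element is (a=39, b=-10, c=68, d=platinum).

(a=39, b=-10, c=68, d=platinum)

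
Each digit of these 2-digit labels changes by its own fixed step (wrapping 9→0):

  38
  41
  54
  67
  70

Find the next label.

83

First digit: +1 each step, mod 10; 3, 4, 5, 6, 7 → 8.
Second digit: +3 each step, mod 10; 8, 1, 4, 7, 0 → 3.
So the next label is 83.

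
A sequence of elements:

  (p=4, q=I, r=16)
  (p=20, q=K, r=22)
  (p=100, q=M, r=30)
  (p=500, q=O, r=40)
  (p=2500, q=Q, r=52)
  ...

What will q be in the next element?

S

Q: letters move forward 2 places in the alphabet; I, K, M, O, Q → S.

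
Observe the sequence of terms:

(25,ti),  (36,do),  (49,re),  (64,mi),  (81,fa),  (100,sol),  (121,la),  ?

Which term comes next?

(144,ti)

First part goes 25, 36, 49, 64, 81, 100, 121 → 144 (perfect squares: 5², 6², 7², …).
Note goes ti, do, re, mi, fa, sol, la → ti (runs through the solfège scale do→ti).
Putting it together: (144,ti).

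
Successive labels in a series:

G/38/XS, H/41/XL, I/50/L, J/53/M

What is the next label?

K/62/S

Letter: letters move forward 1 place in the alphabet, so G, H, I, J → K.
Second component goes 38, 41, 50, 53 → 62 (alternating steps +3, +9, +3, +9, …).
Size: XS, XL, L, M → S (runs backward through clothing sizes XS→XL).
Putting it together: K/62/S.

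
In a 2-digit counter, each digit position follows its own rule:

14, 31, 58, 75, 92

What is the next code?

19

For the first digit, +2 each step, mod 10: 1, 3, 5, 7, 9 → 1.
Second digit: 4, 1, 8, 5, 2 → 9 (−3 each step, mod 10).
Combining the parts gives 19.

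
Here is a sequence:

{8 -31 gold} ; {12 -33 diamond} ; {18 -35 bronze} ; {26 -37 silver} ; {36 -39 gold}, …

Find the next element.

{48 -41 diamond}

For the first entry, differences are 4, 6, 8, … (increasing by 2 each time): 8, 12, 18, 26, 36 → 48.
For the second entry, −2 each step: -31, -33, -35, -37, -39 → -41.
Rank: repeats gold → diamond → bronze → silver, so gold, diamond, bronze, silver, gold → diamond.
Combining the parts gives {48 -41 diamond}.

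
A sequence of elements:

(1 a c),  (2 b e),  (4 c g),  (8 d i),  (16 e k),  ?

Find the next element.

(32 f m)

First part — ×2 each step: 1, 2, 4, 8, 16 → 32.
First letter: letters move forward 1 place in the alphabet, so a, b, c, d, e → f.
Second letter goes c, e, g, i, k → m (letters move forward 2 places in the alphabet).
Putting it together: (32 f m).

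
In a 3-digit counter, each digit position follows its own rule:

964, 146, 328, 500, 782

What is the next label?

First digit: +2 each step, mod 10, so 9, 1, 3, 5, 7 → 9.
For the second digit, −2 each step, mod 10: 6, 4, 2, 0, 8 → 6.
Third digit — +2 each step, mod 10: 4, 6, 8, 0, 2 → 4.
So the next label is 964.

964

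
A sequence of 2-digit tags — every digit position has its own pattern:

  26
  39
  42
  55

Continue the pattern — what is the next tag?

68

First digit goes 2, 3, 4, 5 → 6 (+1 each step, mod 10).
Second digit: +3 each step, mod 10, so 6, 9, 2, 5 → 8.
Putting it together: 68.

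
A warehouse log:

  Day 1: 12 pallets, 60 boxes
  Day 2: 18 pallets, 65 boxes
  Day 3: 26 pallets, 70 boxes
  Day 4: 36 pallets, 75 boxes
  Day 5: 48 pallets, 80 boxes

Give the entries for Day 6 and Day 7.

62 pallets, 85 boxes; 78 pallets, 90 boxes

For the pallets, differences are 6, 8, 10, … (increasing by 2 each time): 12, 18, 26, 36, 48 → 62 → 78.
Boxes: +5 each step, so 60, 65, 70, 75, 80 → 85 → 90.
Putting the parts together: 62 pallets, 85 boxes and then 78 pallets, 90 boxes.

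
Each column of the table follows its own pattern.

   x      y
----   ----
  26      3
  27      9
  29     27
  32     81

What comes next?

Column x — differences are 1, 2, 3, … (increasing by 1 each time): 26, 27, 29, 32 → 36.
For the column y, ×3 each step: 3, 9, 27, 81 → 243.
Combining the parts gives 36  243.

36  243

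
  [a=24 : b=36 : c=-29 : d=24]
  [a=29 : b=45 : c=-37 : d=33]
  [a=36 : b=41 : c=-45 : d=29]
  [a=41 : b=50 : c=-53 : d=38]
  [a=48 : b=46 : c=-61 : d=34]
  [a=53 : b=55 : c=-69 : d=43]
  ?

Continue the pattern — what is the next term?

[a=60 : b=51 : c=-77 : d=39]

For the a, alternating steps +5, +7, +5, +7, …: 24, 29, 36, 41, 48, 53 → 60.
B: alternating steps +9, −4, +9, −4, …; 36, 45, 41, 50, 46, 55 → 51.
C: −8 each step; -29, -37, -45, -53, -61, -69 → -77.
D: always 12 less than the b, so 24, 33, 29, 38, 34, 43 → 39.
Putting it together: [a=60 : b=51 : c=-77 : d=39].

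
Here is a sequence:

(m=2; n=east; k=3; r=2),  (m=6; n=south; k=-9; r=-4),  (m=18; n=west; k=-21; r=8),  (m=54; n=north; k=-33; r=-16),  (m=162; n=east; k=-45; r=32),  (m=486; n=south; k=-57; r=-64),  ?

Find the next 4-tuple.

M — ×3 each step: 2, 6, 18, 54, 162, 486 → 1458.
N: repeats east → south → west → north, so east, south, west, north, east, south → west.
K: −12 each step; 3, -9, -21, -33, -45, -57 → -69.
R — ×(-2) each step: 2, -4, 8, -16, 32, -64 → 128.
Putting it together: (m=1458; n=west; k=-69; r=128).

(m=1458; n=west; k=-69; r=128)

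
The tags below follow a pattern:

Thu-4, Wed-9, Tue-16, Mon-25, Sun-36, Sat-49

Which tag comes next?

For the day, runs backward through the weekdays Mon→Sun: Thu, Wed, Tue, Mon, Sun, Sat → Fri.
Second component — perfect squares: 2², 3², 4², …: 4, 9, 16, 25, 36, 49 → 64.
So the next tag is Fri-64.

Fri-64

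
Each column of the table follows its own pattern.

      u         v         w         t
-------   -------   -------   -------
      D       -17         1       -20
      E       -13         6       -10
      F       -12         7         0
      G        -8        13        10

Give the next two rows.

Column u: letters move forward 1 place in the alphabet; D, E, F, G → H → I.
Column v: -17, -13, -12, -8 → -7 → -3 (alternating steps +4, +1, +4, +1, …).
Column w: each term is the sum of the two before it, so 1, 6, 7, 13 → 20 → 33.
Column t goes -20, -10, 0, 10 → 20 → 30 (+10 each step).
So the next two rows are H  -7  20  20 and I  -3  33  30.

H  -7  20  20; I  -3  33  30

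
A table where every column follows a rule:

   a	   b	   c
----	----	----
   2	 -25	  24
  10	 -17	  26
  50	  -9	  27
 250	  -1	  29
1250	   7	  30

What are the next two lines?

Column a — ×5 each step: 2, 10, 50, 250, 1250 → 6250 → 31250.
Column b: -25, -17, -9, -1, 7 → 15 → 23 (+8 each step).
For the column c, alternating steps +2, +1, +2, +1, …: 24, 26, 27, 29, 30 → 32 → 33.
Putting the parts together: 6250  15  32 and then 31250  23  33.

6250  15  32; 31250  23  33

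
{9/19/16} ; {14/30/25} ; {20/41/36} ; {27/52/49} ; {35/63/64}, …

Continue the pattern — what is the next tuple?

First component goes 9, 14, 20, 27, 35 → 44 (differences are 5, 6, 7, … (increasing by 1 each time)).
Second component goes 19, 30, 41, 52, 63 → 74 (+11 each step).
Third component: perfect squares: 4², 5², 6², …; 16, 25, 36, 49, 64 → 81.
Combining the parts gives {44/74/81}.

{44/74/81}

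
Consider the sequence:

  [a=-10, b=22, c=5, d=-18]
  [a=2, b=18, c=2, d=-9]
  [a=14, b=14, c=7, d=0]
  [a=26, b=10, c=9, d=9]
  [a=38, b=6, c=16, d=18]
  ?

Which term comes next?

[a=50, b=2, c=25, d=27]

A: +12 each step, so -10, 2, 14, 26, 38 → 50.
B goes 22, 18, 14, 10, 6 → 2 (−4 each step).
C goes 5, 2, 7, 9, 16 → 25 (each term is the sum of the two before it).
D — +9 each step: -18, -9, 0, 9, 18 → 27.
So the next term is [a=50, b=2, c=25, d=27].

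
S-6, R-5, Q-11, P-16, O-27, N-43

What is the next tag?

M-70

Letter: letters move back 1 place in the alphabet, so S, R, Q, P, O, N → M.
Second component: each term is the sum of the two before it, so 6, 5, 11, 16, 27, 43 → 70.
Putting it together: M-70.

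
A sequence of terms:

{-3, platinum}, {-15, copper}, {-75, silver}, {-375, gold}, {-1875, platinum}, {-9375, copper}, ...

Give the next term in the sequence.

{-46875, silver}

First part: -3, -15, -75, -375, -1875, -9375 → -46875 (×5 each step).
Metal — repeats platinum → copper → silver → gold: platinum, copper, silver, gold, platinum, copper → silver.
Combining the parts gives {-46875, silver}.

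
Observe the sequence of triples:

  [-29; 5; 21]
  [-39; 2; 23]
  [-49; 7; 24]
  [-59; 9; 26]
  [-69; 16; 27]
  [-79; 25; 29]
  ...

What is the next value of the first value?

For the first value, −10 each step: -29, -39, -49, -59, -69, -79 → -89.

-89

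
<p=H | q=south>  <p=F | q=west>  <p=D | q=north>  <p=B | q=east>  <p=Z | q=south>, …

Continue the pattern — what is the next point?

P: letters move back 2 places in the alphabet, wrapping A→Z; H, F, D, B, Z → X.
Q: south, west, north, east, south → west (repeats south → west → north → east).
Putting it together: <p=X | q=west>.

<p=X | q=west>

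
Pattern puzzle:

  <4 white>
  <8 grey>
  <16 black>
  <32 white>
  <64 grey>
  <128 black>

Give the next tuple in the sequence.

For the first component, ×2 each step: 4, 8, 16, 32, 64, 128 → 256.
For the shade, repeats white → grey → black: white, grey, black, white, grey, black → white.
Combining the parts gives <256 white>.

<256 white>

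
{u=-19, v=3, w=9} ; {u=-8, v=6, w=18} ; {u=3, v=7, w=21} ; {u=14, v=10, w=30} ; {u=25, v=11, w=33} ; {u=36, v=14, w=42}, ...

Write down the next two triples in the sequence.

{u=47, v=15, w=45}, {u=58, v=18, w=54}

U: +11 each step; -19, -8, 3, 14, 25, 36 → 47 → 58.
V: alternating steps +3, +1, +3, +1, …; 3, 6, 7, 10, 11, 14 → 15 → 18.
W goes 9, 18, 21, 30, 33, 42 → 45 → 54 (always 3 × the v).
Putting the parts together: {u=47, v=15, w=45} and then {u=58, v=18, w=54}.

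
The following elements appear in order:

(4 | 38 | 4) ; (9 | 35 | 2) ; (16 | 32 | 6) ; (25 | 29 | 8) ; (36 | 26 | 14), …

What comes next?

First entry goes 4, 9, 16, 25, 36 → 49 (perfect squares: 2², 3², 4², …).
Second entry goes 38, 35, 32, 29, 26 → 23 (−3 each step).
Third entry goes 4, 2, 6, 8, 14 → 22 (each term is the sum of the two before it).
Putting it together: (49 | 23 | 22).

(49 | 23 | 22)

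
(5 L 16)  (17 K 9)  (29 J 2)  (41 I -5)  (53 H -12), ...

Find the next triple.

First component goes 5, 17, 29, 41, 53 → 65 (+12 each step).
Letter: letters move back 1 place in the alphabet; L, K, J, I, H → G.
For the third component, −7 each step: 16, 9, 2, -5, -12 → -19.
Putting it together: (65 G -19).

(65 G -19)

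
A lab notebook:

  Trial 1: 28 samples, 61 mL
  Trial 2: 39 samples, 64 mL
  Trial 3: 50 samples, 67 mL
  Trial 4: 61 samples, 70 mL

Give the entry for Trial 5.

72 samples, 73 mL

Samples: +11 each step, so 28, 39, 50, 61 → 72.
ML: 61, 64, 67, 70 → 73 (+3 each step).
Combining the parts gives 72 samples, 73 mL.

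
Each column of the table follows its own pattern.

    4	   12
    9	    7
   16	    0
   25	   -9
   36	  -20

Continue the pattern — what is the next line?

First component: 4, 9, 16, 25, 36 → 49 (perfect squares: 2², 3², 4², …).
Second component — together with the first component always sums to 16: 12, 7, 0, -9, -20 → -33.
Combining the parts gives 49  -33.

49  -33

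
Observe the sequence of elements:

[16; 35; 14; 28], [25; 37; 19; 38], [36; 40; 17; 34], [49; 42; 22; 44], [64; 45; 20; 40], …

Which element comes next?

First coordinate: 16, 25, 36, 49, 64 → 81 (perfect squares: 4², 5², 6², …).
Second coordinate: 35, 37, 40, 42, 45 → 47 (alternating steps +2, +3, +2, +3, …).
Third coordinate: 14, 19, 17, 22, 20 → 25 (alternating steps +5, −2, +5, −2, …).
Fourth coordinate: always 2 × the third coordinate; 28, 38, 34, 44, 40 → 50.
So the next element is [81; 47; 25; 50].

[81; 47; 25; 50]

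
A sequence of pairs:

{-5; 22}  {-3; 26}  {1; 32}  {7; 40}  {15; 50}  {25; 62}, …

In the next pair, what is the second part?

76

Second part goes 22, 26, 32, 40, 50, 62 → 76 (differences are 4, 6, 8, … (increasing by 2 each time)).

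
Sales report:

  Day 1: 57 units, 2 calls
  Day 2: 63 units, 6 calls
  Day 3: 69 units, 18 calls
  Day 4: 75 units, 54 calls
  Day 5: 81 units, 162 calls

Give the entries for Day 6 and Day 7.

Units: +6 each step, so 57, 63, 69, 75, 81 → 87 → 93.
Calls goes 2, 6, 18, 54, 162 → 486 → 1458 (×3 each step).
So the next two rows are 87 units, 486 calls and 93 units, 1458 calls.

87 units, 486 calls; 93 units, 1458 calls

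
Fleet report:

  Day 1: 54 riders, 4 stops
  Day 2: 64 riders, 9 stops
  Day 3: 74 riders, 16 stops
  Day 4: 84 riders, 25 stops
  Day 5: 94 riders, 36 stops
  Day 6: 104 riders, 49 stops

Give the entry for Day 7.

114 riders, 64 stops

Riders: +10 each step, so 54, 64, 74, 84, 94, 104 → 114.
Stops: perfect squares: 2², 3², 4², …, so 4, 9, 16, 25, 36, 49 → 64.
So the next row is 114 riders, 64 stops.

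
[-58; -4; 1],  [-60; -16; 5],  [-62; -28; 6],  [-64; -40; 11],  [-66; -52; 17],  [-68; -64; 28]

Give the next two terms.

First slot goes -58, -60, -62, -64, -66, -68 → -70 → -72 (−2 each step).
Second slot goes -4, -16, -28, -40, -52, -64 → -76 → -88 (−12 each step).
Third slot: each term is the sum of the two before it; 1, 5, 6, 11, 17, 28 → 45 → 73.
Putting the parts together: [-70; -76; 45] and then [-72; -88; 73].

[-70; -76; 45], [-72; -88; 73]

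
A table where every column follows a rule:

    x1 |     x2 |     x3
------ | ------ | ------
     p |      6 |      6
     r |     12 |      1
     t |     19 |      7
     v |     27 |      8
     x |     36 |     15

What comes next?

Column x1: letters move forward 2 places in the alphabet, so p, r, t, v, x → z.
Column x2: differences are 6, 7, 8, … (increasing by 1 each time), so 6, 12, 19, 27, 36 → 46.
For the column x3, each term is the sum of the two before it: 6, 1, 7, 8, 15 → 23.
Combining the parts gives z  46  23.

z  46  23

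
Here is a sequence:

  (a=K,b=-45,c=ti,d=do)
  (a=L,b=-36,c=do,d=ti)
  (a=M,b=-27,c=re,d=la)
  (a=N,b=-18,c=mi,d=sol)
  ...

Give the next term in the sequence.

(a=O,b=-9,c=fa,d=fa)

A: letters move forward 1 place in the alphabet, so K, L, M, N → O.
B: +9 each step; -45, -36, -27, -18 → -9.
C: ti, do, re, mi → fa (runs through the solfège scale do→ti).
For the d, runs backward through the solfège scale do→ti: do, ti, la, sol → fa.
So the next term is (a=O,b=-9,c=fa,d=fa).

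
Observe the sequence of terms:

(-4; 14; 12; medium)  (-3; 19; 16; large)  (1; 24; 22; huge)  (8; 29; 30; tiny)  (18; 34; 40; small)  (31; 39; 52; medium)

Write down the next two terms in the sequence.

First value — differences are 1, 4, 7, … (increasing by 3 each time): -4, -3, 1, 8, 18, 31 → 47 → 66.
Second value — +5 each step: 14, 19, 24, 29, 34, 39 → 44 → 49.
For the third value, differences are 4, 6, 8, … (increasing by 2 each time): 12, 16, 22, 30, 40, 52 → 66 → 82.
Size: repeats medium → large → huge → tiny → small, so medium, large, huge, tiny, small, medium → large → huge.
So the next two terms are (47; 44; 66; large) and (66; 49; 82; huge).

(47; 44; 66; large), (66; 49; 82; huge)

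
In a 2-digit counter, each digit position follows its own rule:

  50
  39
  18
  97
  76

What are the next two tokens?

First digit goes 5, 3, 1, 9, 7 → 5 → 3 (−2 each step, mod 10).
For the second digit, −1 each step, mod 10: 0, 9, 8, 7, 6 → 5 → 4.
So the next two tokens are 55 and 34.

55 then 34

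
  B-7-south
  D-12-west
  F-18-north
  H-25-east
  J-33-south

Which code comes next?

L-42-west

Letter: letters move forward 2 places in the alphabet; B, D, F, H, J → L.
Second component — differences are 5, 6, 7, … (increasing by 1 each time): 7, 12, 18, 25, 33 → 42.
Direction: repeats south → west → north → east, so south, west, north, east, south → west.
Combining the parts gives L-42-west.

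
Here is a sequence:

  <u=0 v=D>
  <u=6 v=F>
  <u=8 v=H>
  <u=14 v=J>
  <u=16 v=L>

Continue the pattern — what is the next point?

<u=22 v=N>

U: alternating steps +6, +2, +6, +2, …, so 0, 6, 8, 14, 16 → 22.
V — letters move forward 2 places in the alphabet: D, F, H, J, L → N.
Combining the parts gives <u=22 v=N>.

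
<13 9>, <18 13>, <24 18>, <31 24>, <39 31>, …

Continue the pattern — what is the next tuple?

First slot goes 13, 18, 24, 31, 39 → 48 (differences are 5, 6, 7, … (increasing by 1 each time)).
For the second slot, always the previous value of the first slot: 9, 13, 18, 24, 31 → 39.
Combining the parts gives <48 39>.

<48 39>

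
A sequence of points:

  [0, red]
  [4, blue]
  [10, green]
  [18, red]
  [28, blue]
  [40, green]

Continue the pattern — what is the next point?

[54, red]

First value: 0, 4, 10, 18, 28, 40 → 54 (differences are 4, 6, 8, … (increasing by 2 each time)).
Colour: red, blue, green, red, blue, green → red (repeats red → blue → green).
Combining the parts gives [54, red].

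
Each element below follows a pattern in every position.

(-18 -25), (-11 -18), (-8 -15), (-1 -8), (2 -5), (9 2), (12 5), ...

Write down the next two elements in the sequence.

For the first component, alternating steps +7, +3, +7, +3, …: -18, -11, -8, -1, 2, 9, 12 → 19 → 22.
Second component: always 7 less than the first component; -25, -18, -15, -8, -5, 2, 5 → 12 → 15.
Putting the parts together: (19 12) and then (22 15).

(19 12), (22 15)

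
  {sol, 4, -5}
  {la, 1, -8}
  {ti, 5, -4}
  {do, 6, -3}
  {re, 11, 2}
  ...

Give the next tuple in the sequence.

{mi, 17, 8}

Note: runs through the solfège scale do→ti, so sol, la, ti, do, re → mi.
Second entry goes 4, 1, 5, 6, 11 → 17 (each term is the sum of the two before it).
Third entry: always 9 less than the second entry; -5, -8, -4, -3, 2 → 8.
Putting it together: {mi, 17, 8}.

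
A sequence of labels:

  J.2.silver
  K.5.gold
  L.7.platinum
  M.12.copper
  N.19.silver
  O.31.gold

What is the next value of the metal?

platinum

Metal goes silver, gold, platinum, copper, silver, gold → platinum (repeats silver → gold → platinum → copper).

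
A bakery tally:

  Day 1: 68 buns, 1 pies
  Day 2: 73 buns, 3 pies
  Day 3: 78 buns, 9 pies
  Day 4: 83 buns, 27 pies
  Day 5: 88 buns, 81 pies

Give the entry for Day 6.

93 buns, 243 pies

For the buns, +5 each step: 68, 73, 78, 83, 88 → 93.
Pies: 1, 3, 9, 27, 81 → 243 (×3 each step).
Combining the parts gives 93 buns, 243 pies.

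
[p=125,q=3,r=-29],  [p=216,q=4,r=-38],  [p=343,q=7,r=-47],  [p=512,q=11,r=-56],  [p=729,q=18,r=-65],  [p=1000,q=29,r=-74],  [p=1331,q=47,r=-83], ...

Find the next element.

[p=1728,q=76,r=-92]

P goes 125, 216, 343, 512, 729, 1000, 1331 → 1728 (perfect cubes: 5³, 6³, 7³, …).
Q goes 3, 4, 7, 11, 18, 29, 47 → 76 (each term is the sum of the two before it).
R: −9 each step, so -29, -38, -47, -56, -65, -74, -83 → -92.
So the next element is [p=1728,q=76,r=-92].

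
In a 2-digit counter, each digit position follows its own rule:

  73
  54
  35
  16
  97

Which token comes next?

First digit: 7, 5, 3, 1, 9 → 7 (−2 each step, mod 10).
For the second digit, +1 each step, mod 10: 3, 4, 5, 6, 7 → 8.
Combining the parts gives 78.

78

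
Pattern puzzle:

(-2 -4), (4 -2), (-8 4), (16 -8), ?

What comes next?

(-32 16)

First component: -2, 4, -8, 16 → -32 (×(-2) each step).
Second component: always the previous value of the first component; -4, -2, 4, -8 → 16.
So the next element is (-32 16).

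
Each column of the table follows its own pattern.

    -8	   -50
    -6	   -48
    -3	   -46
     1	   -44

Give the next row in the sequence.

For the first component, differences are 2, 3, 4, … (increasing by 1 each time): -8, -6, -3, 1 → 6.
Second component — +2 each step: -50, -48, -46, -44 → -42.
Putting it together: 6  -42.

6  -42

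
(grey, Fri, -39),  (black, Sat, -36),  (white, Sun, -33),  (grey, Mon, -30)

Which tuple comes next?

(black, Tue, -27)

For the shade, repeats grey → black → white: grey, black, white, grey → black.
For the day, runs through the weekdays Mon→Sun: Fri, Sat, Sun, Mon → Tue.
Third value — +3 each step: -39, -36, -33, -30 → -27.
So the next tuple is (black, Tue, -27).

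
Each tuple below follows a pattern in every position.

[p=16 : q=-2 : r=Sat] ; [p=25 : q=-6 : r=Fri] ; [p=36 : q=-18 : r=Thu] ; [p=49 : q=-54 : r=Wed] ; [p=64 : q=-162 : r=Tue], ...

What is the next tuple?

[p=81 : q=-486 : r=Mon]

P — perfect squares: 4², 5², 6², …: 16, 25, 36, 49, 64 → 81.
Q goes -2, -6, -18, -54, -162 → -486 (×3 each step).
R: runs backward through the weekdays Mon→Sun, so Sat, Fri, Thu, Wed, Tue → Mon.
So the next tuple is [p=81 : q=-486 : r=Mon].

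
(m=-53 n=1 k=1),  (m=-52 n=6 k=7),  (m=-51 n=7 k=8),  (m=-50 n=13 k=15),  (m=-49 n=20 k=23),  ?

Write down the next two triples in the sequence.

M — +1 each step: -53, -52, -51, -50, -49 → -48 → -47.
N: 1, 6, 7, 13, 20 → 33 → 53 (each term is the sum of the two before it).
K goes 1, 7, 8, 15, 23 → 38 → 61 (each term is the sum of the two before it).
So the next two triples are (m=-48 n=33 k=38) and (m=-47 n=53 k=61).

(m=-48 n=33 k=38), (m=-47 n=53 k=61)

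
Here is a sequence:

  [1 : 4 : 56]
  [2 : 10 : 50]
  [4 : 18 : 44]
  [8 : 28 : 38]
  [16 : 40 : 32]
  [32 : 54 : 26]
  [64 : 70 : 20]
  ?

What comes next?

[128 : 88 : 14]

First entry — ×2 each step: 1, 2, 4, 8, 16, 32, 64 → 128.
Second entry: differences are 6, 8, 10, … (increasing by 2 each time); 4, 10, 18, 28, 40, 54, 70 → 88.
Third entry — −6 each step: 56, 50, 44, 38, 32, 26, 20 → 14.
So the next tuple is [128 : 88 : 14].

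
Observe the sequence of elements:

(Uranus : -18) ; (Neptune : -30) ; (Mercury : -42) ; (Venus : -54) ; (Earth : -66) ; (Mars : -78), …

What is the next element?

(Jupiter : -90)

For the planet, runs through the planets Mercury→Neptune: Uranus, Neptune, Mercury, Venus, Earth, Mars → Jupiter.
Second entry: −12 each step; -18, -30, -42, -54, -66, -78 → -90.
So the next element is (Jupiter : -90).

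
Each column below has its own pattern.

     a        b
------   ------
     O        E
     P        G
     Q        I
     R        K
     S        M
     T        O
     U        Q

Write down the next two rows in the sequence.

V  S; W  U

Column a: letters move forward 1 place in the alphabet, so O, P, Q, R, S, T, U → V → W.
Column b — letters move forward 2 places in the alphabet: E, G, I, K, M, O, Q → S → U.
So the next two rows are V  S and W  U.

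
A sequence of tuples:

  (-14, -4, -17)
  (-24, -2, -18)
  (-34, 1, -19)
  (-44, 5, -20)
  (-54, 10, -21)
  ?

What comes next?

For the first value, −10 each step: -14, -24, -34, -44, -54 → -64.
Second value: differences are 2, 3, 4, … (increasing by 1 each time); -4, -2, 1, 5, 10 → 16.
Third value — −1 each step: -17, -18, -19, -20, -21 → -22.
Combining the parts gives (-64, 16, -22).

(-64, 16, -22)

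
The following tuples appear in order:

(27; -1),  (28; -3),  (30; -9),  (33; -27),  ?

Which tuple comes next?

First value: differences are 1, 2, 3, … (increasing by 1 each time), so 27, 28, 30, 33 → 37.
Second value — ×3 each step: -1, -3, -9, -27 → -81.
Putting it together: (37; -81).

(37; -81)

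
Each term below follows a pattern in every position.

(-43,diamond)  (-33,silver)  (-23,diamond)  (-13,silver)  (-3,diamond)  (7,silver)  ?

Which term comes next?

(17,diamond)

First component: +10 each step, so -43, -33, -23, -13, -3, 7 → 17.
Rank — alternates diamond ↔ silver: diamond, silver, diamond, silver, diamond, silver → diamond.
Combining the parts gives (17,diamond).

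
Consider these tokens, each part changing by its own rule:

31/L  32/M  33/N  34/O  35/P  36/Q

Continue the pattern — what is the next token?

37/R

First component: 31, 32, 33, 34, 35, 36 → 37 (+1 each step).
For the letter, letters move forward 1 place in the alphabet: L, M, N, O, P, Q → R.
Combining the parts gives 37/R.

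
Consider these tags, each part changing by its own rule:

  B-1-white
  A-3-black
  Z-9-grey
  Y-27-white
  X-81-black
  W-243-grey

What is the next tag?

V-729-white

Letter: letters move back 1 place in the alphabet, wrapping A→Z, so B, A, Z, Y, X, W → V.
Second component: ×3 each step, so 1, 3, 9, 27, 81, 243 → 729.
Shade — repeats white → black → grey: white, black, grey, white, black, grey → white.
So the next tag is V-729-white.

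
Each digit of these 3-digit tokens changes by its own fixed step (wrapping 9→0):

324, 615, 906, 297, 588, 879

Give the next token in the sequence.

First digit: +3 each step, mod 10; 3, 6, 9, 2, 5, 8 → 1.
Second digit goes 2, 1, 0, 9, 8, 7 → 6 (−1 each step, mod 10).
Third digit — +1 each step, mod 10: 4, 5, 6, 7, 8, 9 → 0.
Putting it together: 160.

160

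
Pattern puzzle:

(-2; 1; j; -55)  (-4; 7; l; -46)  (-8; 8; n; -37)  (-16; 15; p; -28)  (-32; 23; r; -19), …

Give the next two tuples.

First part goes -2, -4, -8, -16, -32 → -64 → -128 (×2 each step).
Second part: 1, 7, 8, 15, 23 → 38 → 61 (each term is the sum of the two before it).
Letter: j, l, n, p, r → t → v (letters move forward 2 places in the alphabet).
Fourth part: +9 each step, so -55, -46, -37, -28, -19 → -10 → -1.
Putting the parts together: (-64; 38; t; -10) and then (-128; 61; v; -1).

(-64; 38; t; -10), (-128; 61; v; -1)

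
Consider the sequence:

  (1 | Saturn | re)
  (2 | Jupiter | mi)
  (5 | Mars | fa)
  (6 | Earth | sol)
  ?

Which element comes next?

(9 | Venus | la)

First coordinate: alternating steps +1, +3, +1, +3, …; 1, 2, 5, 6 → 9.
Planet: runs backward through the planets Mercury→Neptune, so Saturn, Jupiter, Mars, Earth → Venus.
Note: re, mi, fa, sol → la (runs through the solfège scale do→ti).
Combining the parts gives (9 | Venus | la).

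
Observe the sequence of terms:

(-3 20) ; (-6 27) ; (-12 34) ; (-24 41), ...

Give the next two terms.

(-48 48), (-96 55)

First entry — ×2 each step: -3, -6, -12, -24 → -48 → -96.
Second entry: +7 each step, so 20, 27, 34, 41 → 48 → 55.
So the next two terms are (-48 48) and (-96 55).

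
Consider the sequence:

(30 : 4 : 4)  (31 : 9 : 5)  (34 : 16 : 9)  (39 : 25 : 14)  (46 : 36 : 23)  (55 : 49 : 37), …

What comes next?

First part — differences are 1, 3, 5, … (increasing by 2 each time): 30, 31, 34, 39, 46, 55 → 66.
Second part — perfect squares: 2², 3², 4², …: 4, 9, 16, 25, 36, 49 → 64.
Third part — each term is the sum of the two before it: 4, 5, 9, 14, 23, 37 → 60.
Putting it together: (66 : 64 : 60).

(66 : 64 : 60)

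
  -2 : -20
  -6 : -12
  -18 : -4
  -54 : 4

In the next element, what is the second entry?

12

First entry: -2, -6, -18, -54 → -162 (×3 each step).
Second entry: +8 each step; -20, -12, -4, 4 → 12.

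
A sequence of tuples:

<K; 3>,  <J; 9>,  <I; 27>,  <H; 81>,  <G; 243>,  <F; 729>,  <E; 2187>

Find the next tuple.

Letter: letters move back 1 place in the alphabet; K, J, I, H, G, F, E → D.
For the second slot, ×3 each step: 3, 9, 27, 81, 243, 729, 2187 → 6561.
Combining the parts gives <D; 6561>.

<D; 6561>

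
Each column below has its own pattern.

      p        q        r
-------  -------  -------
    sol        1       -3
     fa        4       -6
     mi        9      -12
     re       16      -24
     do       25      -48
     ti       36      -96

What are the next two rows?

la  49  -192; sol  64  -384

Column p: runs backward through the solfège scale do→ti; sol, fa, mi, re, do, ti → la → sol.
Column q: perfect squares: 1², 2², 3², …; 1, 4, 9, 16, 25, 36 → 49 → 64.
Column r — ×2 each step: -3, -6, -12, -24, -48, -96 → -192 → -384.
Putting the parts together: la  49  -192 and then sol  64  -384.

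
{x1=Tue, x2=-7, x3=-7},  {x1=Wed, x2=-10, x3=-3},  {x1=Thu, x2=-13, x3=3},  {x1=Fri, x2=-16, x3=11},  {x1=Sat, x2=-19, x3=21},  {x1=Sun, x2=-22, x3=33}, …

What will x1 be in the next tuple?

Mon

X1 — runs through the weekdays Mon→Sun: Tue, Wed, Thu, Fri, Sat, Sun → Mon.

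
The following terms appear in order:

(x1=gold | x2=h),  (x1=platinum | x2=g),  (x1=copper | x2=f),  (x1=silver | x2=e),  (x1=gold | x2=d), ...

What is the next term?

X1: gold, platinum, copper, silver, gold → platinum (repeats gold → platinum → copper → silver).
X2: letters move back 1 place in the alphabet; h, g, f, e, d → c.
So the next term is (x1=platinum | x2=c).

(x1=platinum | x2=c)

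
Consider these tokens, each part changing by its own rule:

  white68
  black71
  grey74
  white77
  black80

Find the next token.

Shade goes white, black, grey, white, black → grey (repeats white → black → grey).
Second component goes 68, 71, 74, 77, 80 → 83 (+3 each step).
Putting it together: grey83.

grey83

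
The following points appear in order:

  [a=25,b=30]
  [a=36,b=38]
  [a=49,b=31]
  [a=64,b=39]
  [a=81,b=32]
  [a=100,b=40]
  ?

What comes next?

[a=121,b=33]

For the a, perfect squares: 5², 6², 7², …: 25, 36, 49, 64, 81, 100 → 121.
B — alternating steps +8, −7, +8, −7, …: 30, 38, 31, 39, 32, 40 → 33.
Putting it together: [a=121,b=33].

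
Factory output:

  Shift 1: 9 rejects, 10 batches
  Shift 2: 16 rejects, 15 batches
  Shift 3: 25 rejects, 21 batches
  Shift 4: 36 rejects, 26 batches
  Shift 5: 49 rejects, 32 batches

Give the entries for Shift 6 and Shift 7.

64 rejects, 37 batches; 81 rejects, 43 batches

Rejects — perfect squares: 3², 4², 5², …: 9, 16, 25, 36, 49 → 64 → 81.
Batches goes 10, 15, 21, 26, 32 → 37 → 43 (alternating steps +5, +6, +5, +6, …).
So the next two lines are 64 rejects, 37 batches and 81 rejects, 43 batches.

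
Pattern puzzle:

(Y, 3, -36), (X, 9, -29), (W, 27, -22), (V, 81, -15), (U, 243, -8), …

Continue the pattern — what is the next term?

(T, 729, -1)

For the letter, letters move back 1 place in the alphabet: Y, X, W, V, U → T.
For the second part, ×3 each step: 3, 9, 27, 81, 243 → 729.
For the third part, +7 each step: -36, -29, -22, -15, -8 → -1.
Putting it together: (T, 729, -1).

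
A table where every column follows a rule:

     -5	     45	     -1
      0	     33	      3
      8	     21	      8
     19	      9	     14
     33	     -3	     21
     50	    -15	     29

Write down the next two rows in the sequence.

70  -27  38; 93  -39  48

First component: differences are 5, 8, 11, … (increasing by 3 each time); -5, 0, 8, 19, 33, 50 → 70 → 93.
Second component goes 45, 33, 21, 9, -3, -15 → -27 → -39 (−12 each step).
Third component: differences are 4, 5, 6, … (increasing by 1 each time); -1, 3, 8, 14, 21, 29 → 38 → 48.
Putting the parts together: 70  -27  38 and then 93  -39  48.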